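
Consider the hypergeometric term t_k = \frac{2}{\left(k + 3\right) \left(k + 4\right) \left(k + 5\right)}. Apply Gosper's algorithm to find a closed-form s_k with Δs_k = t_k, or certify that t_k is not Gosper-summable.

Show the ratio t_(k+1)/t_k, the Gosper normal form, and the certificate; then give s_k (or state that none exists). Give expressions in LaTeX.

t_(k+1)/t_k = (k + 3)/(k + 6).
So A=k + 3 and B=k + 6, with C=1.
Set up (k + 3)·f(k+1) − (k + 5)·f(k) − (1) = 0.
From deg A=1, deg B=1, deg C=0: d=2.
Match coefficients ⇒ f(k) = k*(k + 7)/24.
R(k) = B(k−1)·f(k)/C(k) = k*(k + 5)*(k + 7)/24; s_k = R·t_k = k*(k + 7)/(12*(k + 3)*(k + 4)).
s_(k+1) − s_k = 2/(k**3 + 12*k**2 + 47*k + 60) = t_k.

s_k = \frac{k \left(k + 7\right)}{12 \left(k + 3\right) \left(k + 4\right)}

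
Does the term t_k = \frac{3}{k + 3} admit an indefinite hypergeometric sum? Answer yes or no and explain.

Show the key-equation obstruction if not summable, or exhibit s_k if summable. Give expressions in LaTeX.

r(k) = (k + 3)/(k + 4) after simplifying.
A = k + 3, B = k + 4, C = 1.
Set up (k + 3)·f(k+1) − (k + 3)·f(k) − (1) = 0.
Bound: deg f ≤ 0.
f = c0 ⇒ A·f(k+1) − B(k−1)·f(k) − C = -1. The system {-1 = 0} is inconsistent; no antidifference.

No — key equation has no polynomial f.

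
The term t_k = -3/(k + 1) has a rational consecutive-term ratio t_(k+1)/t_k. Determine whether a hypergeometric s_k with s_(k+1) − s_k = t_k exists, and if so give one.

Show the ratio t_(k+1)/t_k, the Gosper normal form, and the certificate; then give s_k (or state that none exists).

t_(k+1)/t_k = (k + 1)/(k + 2).
A = k + 1, B = k + 2, C = 1.
f must satisfy (k + 1)·f(k+1) − (k + 1)·f(k) = 1.
Degrees (1,1,0) ⇒ d ≤ 0.
Put f(k) = c0: A·f(k+1) − B(k−1)·f(k) − C = -1; need -1 = 0 — inconsistent ⇒ no f, not summable.

not Gosper-summable; s_k does not exist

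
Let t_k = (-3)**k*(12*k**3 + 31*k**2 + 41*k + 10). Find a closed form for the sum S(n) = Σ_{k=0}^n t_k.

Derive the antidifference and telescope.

Compute t_(k+1)/t_k: get 3*(-12*k**3 - 67*k**2 - 139*k - 94)/(12*k**3 + 31*k**2 + 41*k + 10).
Take A(k)=-3, B(k)=1, C(k)=k**3 + 31*k**2/12 + 41*k/12 + 5/6.
Key eq: (-3)·f(k+1) = (1)·f(k) + (k**3 + 31*k**2/12 + 41*k/12 + 5/6).
Bound: deg f ≤ 3.
Solving with deg f ≤ 3: f(k) = -(3*k**3 + k**2 + 2*k - 2)/12.
Get s_k = R·t_k = (-3)**k*(-3*k**3 - k**2 - 2*k + 2) with R(k) = B(k−1)f(k)/C(k) = -(3*k**3 + k**2 + 2*k - 2)/(12*k**3 + 31*k**2 + 41*k + 10).
Verify: (-3)**k*(12*k**3 + 31*k**2 + 41*k + 10) matches t_k.
Evaluate: s_(n+1) = 3*(-3)**n*(3*n**3 + 10*n**2 + 13*n + 4); subtract s_(0) = 2 ⇒ S(n) = 9*(-3)**n*n**3 + 30*(-3)**n*n**2 + 39*(-3)**n*n + 12*(-3)**n - 2.

S(n) = 9*(-3)**n*n**3 + 30*(-3)**n*n**2 + 39*(-3)**n*n + 12*(-3)**n - 2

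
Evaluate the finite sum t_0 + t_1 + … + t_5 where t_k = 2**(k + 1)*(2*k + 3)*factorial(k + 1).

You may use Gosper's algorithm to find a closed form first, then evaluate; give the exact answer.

Step 1: r(k) = 2*(k + 2)*(2*k + 5)/(2*k + 3).
Take A(k)=2*k + 4, B(k)=1, C(k)=k + 3/2.
Set up (2*k + 4)·f(k+1) − (1)·f(k) − (k + 3/2) = 0.
Bound: deg f ≤ 0.
Coefficient equations give f(k) = 1/2.
R(k) = B(k−1)·f(k)/C(k) = 1/(2*k + 3); s_k = R·t_k = 2**(k + 1)*factorial(k + 1).
Check: Δs_k = 2**(k + 1)*(2*k + 3)*factorial(k + 1). ✓
Sum = s_(6) − s_(0); s_(6) = 645120, s_(0) = 2 ⇒ 645118.

Σ = 645118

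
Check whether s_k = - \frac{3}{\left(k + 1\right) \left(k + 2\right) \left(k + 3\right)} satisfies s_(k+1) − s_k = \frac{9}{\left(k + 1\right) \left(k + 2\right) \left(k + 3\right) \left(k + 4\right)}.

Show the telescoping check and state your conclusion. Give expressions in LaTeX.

valid; difference matches t_k

s_(k+1) = -3/((k + 2)*(k + 3)*(k + 4))
s_(k+1) − s_k = 9/((k + 1)*(k + 2)*(k + 3)*(k + 4))
(s_(k+1) − s_k) − t_k = 0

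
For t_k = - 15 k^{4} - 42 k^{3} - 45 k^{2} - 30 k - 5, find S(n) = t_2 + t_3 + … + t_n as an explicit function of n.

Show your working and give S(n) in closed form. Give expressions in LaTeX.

S(n) = - 3 n^{5} - 18 n^{4} - 41 n^{3} - 48 n^{2} - 27 n + 137

Compute t_(k+1)/t_k: get (15*k**4 + 102*k**3 + 261*k**2 + 306*k + 137)/(15*k**4 + 42*k**3 + 45*k**2 + 30*k + 5).
So A=1 and B=1, with C=k**4 + 14*k**3/5 + 3*k**2 + 2*k + 1/3.
Need (1)·f(k+1) − (1)·f(k) = k**4 + 14*k**3/5 + 3*k**2 + 2*k + 1/3.
Degrees (0,0,4) ⇒ d ≤ 5.
Solve for f: f(k) = k*(3*k**4 + 3*k**3 - k**2 + 3*k - 3)/15 (degree 5 ≤ 5).
So s_k = (B(k−1)f/C)·t_k = (k*(3*k**4 + 3*k**3 - k**2 + 3*k - 3)/(15*k**4 + 42*k**3 + 45*k**2 + 30*k + 5))·t_k = k*(-3*k**4 - 3*k**3 + k**2 - 3*k + 3).
Verify: -15*k**4 - 42*k**3 - 45*k**2 - 30*k - 5 matches t_k.
Σ_(k=2)^n t_k = s_(n+1) − s_(2) = (-3*n**5 - 18*n**4 - 41*n**3 - 48*n**2 - 27*n - 5) − (-142), i.e. -3*n**5 - 18*n**4 - 41*n**3 - 48*n**2 - 27*n + 137.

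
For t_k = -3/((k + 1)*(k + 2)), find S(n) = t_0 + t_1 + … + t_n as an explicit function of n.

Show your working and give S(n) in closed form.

t_(k+1)/t_k = (k + 1)/(k + 3).
Factor: A=k + 1; B=k + 3; C=1.
f must satisfy (k + 1)·f(k+1) − (k + 2)·f(k) = 1.
Bound: deg f ≤ 1.
Solve for f: f(k) = k (degree 1 ≤ 1).
So s_k = (B(k−1)f/C)·t_k = (k*(k + 2))·t_k = -3*k/(k + 1).
s_(k+1) − s_k = -3/(k**2 + 3*k + 2) = t_k.
Σ_(k=0)^n t_k = s_(n+1) − s_(0) = (3*(-n - 1)/(n + 2)) − (0), i.e. 3*(-n - 1)/(n + 2).

S(n) = 3*(-n - 1)/(n + 2)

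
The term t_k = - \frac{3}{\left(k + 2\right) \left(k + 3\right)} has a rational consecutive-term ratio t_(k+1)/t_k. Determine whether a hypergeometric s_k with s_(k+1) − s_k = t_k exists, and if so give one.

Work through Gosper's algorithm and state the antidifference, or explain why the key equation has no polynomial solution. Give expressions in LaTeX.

t_(k+1)/t_k = (k + 2)/(k + 4).
Factor: A=k + 2; B=k + 4; C=1.
Solve (k + 2)·f(k+1) − (k + 3)·f(k) = 1.
From deg A=1, deg B=1, deg C=0: d=1.
Solving with deg f ≤ 1: f(k) = k/2.
Certificate R = B(k−1)f/C = k*(k + 3)/2 gives s_k = -3*k/(2*k + 4).
Δs = -3/(k**2 + 5*k + 6), as required.

s_k = - \frac{3 k}{2 k + 4}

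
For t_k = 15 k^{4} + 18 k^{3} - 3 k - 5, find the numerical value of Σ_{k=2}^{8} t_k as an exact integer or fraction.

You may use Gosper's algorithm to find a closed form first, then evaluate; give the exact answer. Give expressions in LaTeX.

Σ = 154735

Compute t_(k+1)/t_k: get (-3*k + 15*(k + 1)**4 + 18*(k + 1)**3 - 8)/(15*k**4 + 18*k**3 - 3*k - 5).
A = 1, B = 1, C = k**4 + 6*k**3/5 - k/5 - 1/3.
Set up (1)·f(k+1) − (1)·f(k) − (k**4 + 6*k**3/5 - k/5 - 1/3) = 0.
From deg A=0, deg B=0, deg C=4: d=5.
Coefficient equations give f(k) = k*(3*k**4 - 3*k**3 - 4*k**2 + 3*k - 4)/15.
Certificate R = B(k−1)f/C = k*(3*k**4 - 3*k**3 - 4*k**2 + 3*k - 4)/(15*k**4 + 18*k**3 - 3*k - 5) gives s_k = k*(3*k**4 - 3*k**3 - 4*k**2 + 3*k - 4).
s_(k+1) − s_k = 15*k**4 + 18*k**3 - 3*k - 5 = t_k.
Evaluate s at k=9 and k=2: 154755 and 20; difference 154735.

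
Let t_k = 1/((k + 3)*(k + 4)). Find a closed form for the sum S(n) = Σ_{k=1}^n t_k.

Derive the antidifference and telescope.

Ratio r(k) = (k + 3)/(k + 5).
Take A(k)=k + 3, B(k)=k + 5, C(k)=1.
Solve (k + 3)·f(k+1) − (k + 4)·f(k) = 1.
Bound: deg f ≤ 1.
Coefficient equations give f(k) = k/3.
Certificate R = B(k−1)f/C = k*(k + 4)/3 gives s_k = k/(3*(k + 3)).
Δs = 1/(k**2 + 7*k + 12), as required.
Telescope: S(n) = s_(n+1) − s_(1) = (n + 1)/(3*(n + 4)) − (1/12) = n/(4*(n + 4)).

S(n) = n/(4*(n + 4))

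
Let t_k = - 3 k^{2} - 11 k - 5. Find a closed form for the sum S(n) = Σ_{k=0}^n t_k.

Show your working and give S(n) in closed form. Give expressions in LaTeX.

Ratio r(k) = (3*k**2 + 17*k + 19)/(3*k**2 + 11*k + 5).
So A=1 and B=1, with C=k**2 + 11*k/3 + 5/3.
Set up (1)·f(k+1) − (1)·f(k) − (k**2 + 11*k/3 + 5/3) = 0.
Bound: deg f ≤ 3.
Solve for f: f(k) = k**2*(k + 4)/3 (degree 3 ≤ 3).
Get s_k = R·t_k = k**2*(-k - 4) with R(k) = B(k−1)f(k)/C(k) = k**2*(k + 4)/(3*k**2 + 11*k + 5).
s_(k+1) − s_k = -3*k**2 - 11*k - 5 = t_k.
Evaluate: s_(n+1) = -n**3 - 7*n**2 - 11*n - 5; subtract s_(0) = 0 ⇒ S(n) = -n**3 - 7*n**2 - 11*n - 5.

S(n) = - n^{3} - 7 n^{2} - 11 n - 5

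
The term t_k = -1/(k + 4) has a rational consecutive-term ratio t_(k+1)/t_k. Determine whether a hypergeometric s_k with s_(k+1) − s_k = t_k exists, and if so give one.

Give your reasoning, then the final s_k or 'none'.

not Gosper-summable; s_k does not exist

Ratio r(k) = (k + 4)/(k + 5).
Normal form (A,B,C) = (k + 4, k + 5, 1).
Key eq: (k + 4)·f(k+1) = (k + 4)·f(k) + (1).
Bound: deg f ≤ 0.
f = c0 ⇒ A·f(k+1) − B(k−1)·f(k) − C = -1. The system {-1 = 0} is inconsistent; no antidifference.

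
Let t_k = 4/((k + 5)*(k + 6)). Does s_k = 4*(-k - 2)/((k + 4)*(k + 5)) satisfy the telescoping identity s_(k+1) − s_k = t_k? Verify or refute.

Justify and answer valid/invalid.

Invalid: residual -16/(k**3 + 15*k**2 + 74*k + 120) ≠ 0.

s_(k+1) = 4*(-k - 3)/((k + 5)*(k + 6))
s_(k+1) − s_k = 4*k/(k**3 + 15*k**2 + 74*k + 120)
(s_(k+1) − s_k) − t_k = -16/(k**3 + 15*k**2 + 74*k + 120)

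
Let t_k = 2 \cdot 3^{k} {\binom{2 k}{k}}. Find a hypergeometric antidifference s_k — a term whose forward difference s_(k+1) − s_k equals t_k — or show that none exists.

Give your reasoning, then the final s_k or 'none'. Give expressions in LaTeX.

not Gosper-summable; s_k does not exist

The ratio is 6*(2*k + 1)/(k + 1).
A = 12*k + 6, B = k + 1, C = 1.
Need (12*k + 6)·f(k+1) − (k)·f(k) = 1.
Degrees (1,1,0) ⇒ d ≤ -1.
deg f ≤ -1 is impossible — no certificate.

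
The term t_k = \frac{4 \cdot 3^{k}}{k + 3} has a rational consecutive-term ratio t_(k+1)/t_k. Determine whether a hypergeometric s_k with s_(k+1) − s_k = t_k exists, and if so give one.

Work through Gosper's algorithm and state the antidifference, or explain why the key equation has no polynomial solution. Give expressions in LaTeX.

not Gosper-summable; s_k does not exist

The ratio is 3*(k + 3)/(k + 4).
Take A(k)=3*k + 9, B(k)=k + 4, C(k)=1.
Solve (3*k + 9)·f(k+1) − (k + 3)·f(k) = 1.
deg f ≤ -1 (via 1,1,0).
deg f ≤ -1 is impossible — no certificate.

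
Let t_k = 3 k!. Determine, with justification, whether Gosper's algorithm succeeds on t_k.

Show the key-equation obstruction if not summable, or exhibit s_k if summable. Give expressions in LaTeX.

No; the degree bound rules out any f.

Ratio r(k) = k + 1.
Gosper form: A/B · C(k+1)/C(k) with A=k + 1, B=1, C=1.
Solve (k + 1)·f(k+1) − (1)·f(k) = 1.
Degrees (1,0,0) ⇒ d ≤ -1.
Negative degree bound (-1): no f exists, t_k not Gosper-summable.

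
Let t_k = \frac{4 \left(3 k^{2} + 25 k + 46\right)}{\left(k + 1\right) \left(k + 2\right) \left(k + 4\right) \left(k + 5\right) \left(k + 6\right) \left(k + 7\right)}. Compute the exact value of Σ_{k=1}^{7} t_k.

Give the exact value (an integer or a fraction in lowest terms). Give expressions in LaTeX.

Σ = 103/1890

t_(k+1)/t_k = (k + 1)*(k + 4)*(25*k + 3*(k + 1)**2 + 71)/((k + 3)*(k + 8)*(3*k**2 + 25*k + 46)).
Gosper form: A/B · C(k+1)/C(k) with A=k + 1, B=k + 8, C=k**3 + 34*k**2/3 + 121*k/3 + 46.
f must satisfy (k + 1)·f(k+1) − (k + 7)·f(k) = k**3 + 34*k**2/3 + 121*k/3 + 46.
deg f ≤ 6 (via 1,1,3).
Solving with deg f ≤ 6: f(k) = k*(k + 2)*(k + 3)*(k + 5)*(k**2 + 11*k + 34)/72.
So s_k = (B(k−1)f/C)·t_k = (k*(k + 2)*(k + 5)*(k + 7)*(k**2 + 11*k + 34)/(24*(3*k**2 + 25*k + 46)))·t_k = k*(k**2 + 11*k + 34)/(6*(k**3 + 11*k**2 + 34*k + 24)).
s_(k+1) − s_k = 4*(3*k**2 + 25*k + 46)/(k**6 + 25*k**5 + 247*k**4 + 1219*k**3 + 3112*k**2 + 3796*k + 1680) = t_k.
Evaluate s at k=8 and k=1: 31/189 and 23/210; difference 103/1890.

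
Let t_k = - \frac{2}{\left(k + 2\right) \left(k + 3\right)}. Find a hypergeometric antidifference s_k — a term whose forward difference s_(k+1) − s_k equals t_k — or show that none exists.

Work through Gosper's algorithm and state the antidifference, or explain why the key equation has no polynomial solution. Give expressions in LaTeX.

s_k = - \frac{k}{k + 2}

Compute t_(k+1)/t_k: get (k + 2)/(k + 4).
So A=k + 2 and B=k + 4, with C=1.
Set up (k + 2)·f(k+1) − (k + 3)·f(k) − (1) = 0.
Degrees (1,1,0) ⇒ d ≤ 1.
Match coefficients ⇒ f(k) = k/2.
Certificate R = B(k−1)f/C = k*(k + 3)/2 gives s_k = -k/(k + 2).
Δs = -2/(k**2 + 5*k + 6), as required.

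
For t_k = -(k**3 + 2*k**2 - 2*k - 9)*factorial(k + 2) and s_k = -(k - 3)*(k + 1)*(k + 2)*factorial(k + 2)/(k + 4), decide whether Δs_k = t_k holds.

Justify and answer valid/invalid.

s_(k+1) = -(k - 2)*(k + 2)*(k + 3)*factorial(k + 3)/(k + 5)
s_(k+1) − s_k = -(k + 2)*(k**4 + 7*k**3 + 10*k**2 - 17*k - 57)*factorial(k + 2)/((k + 4)*(k + 5))
(s_(k+1) − s_k) − t_k = 2*(k**4 + 6*k**3 + 5*k**2 - 15*k - 33)*factorial(k + 2)/((k + 4)*(k + 5))

Invalid: residual 2*(k**4 + 6*k**3 + 5*k**2 - 15*k - 33)*factorial(k + 2)/((k + 4)*(k + 5)) ≠ 0.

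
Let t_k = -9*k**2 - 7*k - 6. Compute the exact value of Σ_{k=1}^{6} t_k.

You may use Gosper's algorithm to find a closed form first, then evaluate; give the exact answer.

Σ = -1002

Ratio r(k) = (9*k**2 + 25*k + 22)/(9*k**2 + 7*k + 6).
So A=1 and B=1, with C=k**2 + 7*k/9 + 2/3.
Key eq: (1)·f(k+1) = (1)·f(k) + (k**2 + 7*k/9 + 2/3).
d = 3 from the (0,0,2) case.
Match coefficients ⇒ f(k) = k*(3*k**2 - k + 4)/9.
Get s_k = R·t_k = k*(-3*k**2 + k - 4) with R(k) = B(k−1)f(k)/C(k) = k*(3*k**2 - k + 4)/(9*k**2 + 7*k + 6).
Check: Δs_k = -9*k**2 - 7*k - 6. ✓
Sum = s_(7) − s_(1); s_(7) = -1008, s_(1) = -6 ⇒ -1002.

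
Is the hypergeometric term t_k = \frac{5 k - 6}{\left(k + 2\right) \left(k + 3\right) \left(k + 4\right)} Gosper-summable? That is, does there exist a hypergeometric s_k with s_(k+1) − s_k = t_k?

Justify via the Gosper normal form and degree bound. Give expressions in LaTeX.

Compute t_(k+1)/t_k: get (k + 2)*(5*k - 1)/((k + 5)*(5*k - 6)).
Take A(k)=k + 2, B(k)=k + 5, C(k)=k - 6/5.
Solve (k + 2)·f(k+1) − (k + 4)·f(k) = k - 6/5.
d = 2 from the (1,1,1) case.
Solving with deg f ≤ 2: f(k) = k*(k - 10)/15.
So s_k = (B(k−1)f/C)·t_k = (k*(k - 10)*(k + 4)/(3*(5*k - 6)))·t_k = k*(k - 10)/(3*(k + 2)*(k + 3)).
Verify: (5*k - 6)/(k**3 + 9*k**2 + 26*k + 24) matches t_k.

Yes. s_k = \frac{k \left(k - 10\right)}{3 \left(k + 2\right) \left(k + 3\right)}.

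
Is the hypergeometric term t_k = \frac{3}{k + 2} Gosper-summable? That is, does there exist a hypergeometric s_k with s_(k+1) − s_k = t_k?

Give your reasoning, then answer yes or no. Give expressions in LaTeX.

Compute t_(k+1)/t_k: get (k + 2)/(k + 3).
Gosper form: A/B · C(k+1)/C(k) with A=k + 2, B=k + 3, C=1.
f must satisfy (k + 2)·f(k+1) − (k + 2)·f(k) = 1.
From deg A=1, deg B=1, deg C=0: d=0.
Generic f = c0 gives residual -1; -1 = 0 cannot hold, so t_k is not Gosper-summable.

No. Not Gosper-summable.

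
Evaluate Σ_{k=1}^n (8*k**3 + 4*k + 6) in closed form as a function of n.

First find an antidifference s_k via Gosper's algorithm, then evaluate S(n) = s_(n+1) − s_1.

Step 1: r(k) = (2*k + 4*(k + 1)**3 + 5)/(4*k**3 + 2*k + 3).
Take A(k)=1, B(k)=1, C(k)=k**3 + k/2 + 3/4.
Set up (1)·f(k+1) − (1)·f(k) − (k**3 + k/2 + 3/4) = 0.
Bound: deg f ≤ 4.
Solve for f: f(k) = k*(k**3 - 2*k**2 + 2*k + 2)/4 (degree 4 ≤ 4).
Get s_k = R·t_k = 2*k*(k**3 - 2*k**2 + 2*k + 2) with R(k) = B(k−1)f(k)/C(k) = k*(k**3 - 2*k**2 + 2*k + 2)/(4*k**3 + 2*k + 3).
s_(k+1) − s_k = 8*k**3 + 4*k + 6 = t_k.
Telescope: S(n) = s_(n+1) − s_(1) = 2*n**4 + 4*n**3 + 4*n**2 + 8*n + 6 − (6) = 2*n*(n**3 + 2*n**2 + 2*n + 4).

S(n) = 2*n*(n**3 + 2*n**2 + 2*n + 4)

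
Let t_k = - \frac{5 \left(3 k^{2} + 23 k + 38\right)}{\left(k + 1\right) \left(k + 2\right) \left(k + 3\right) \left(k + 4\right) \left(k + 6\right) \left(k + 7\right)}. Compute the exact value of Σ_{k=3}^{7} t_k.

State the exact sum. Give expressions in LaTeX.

Compute t_(k+1)/t_k: get (k + 1)*(k + 6)*(23*k + 3*(k + 1)**2 + 61)/((k + 5)*(k + 8)*(3*k**2 + 23*k + 38)).
Gosper form: A/B · C(k+1)/C(k) with A=k + 1, B=k + 8, C=k**3 + 38*k**2/3 + 51*k + 190/3.
Need (k + 1)·f(k+1) − (k + 7)·f(k) = k**3 + 38*k**2/3 + 51*k + 190/3.
Bound: deg f ≤ 6.
A polynomial solution: f(k) = k*(k + 2)*(k + 4)*(k + 5)*(k**2 + 10*k + 27)/54.
So s_k = (B(k−1)f/C)·t_k = (k*(k + 2)*(k + 4)*(k + 7)*(k**2 + 10*k + 27)/(18*(3*k**2 + 23*k + 38)))·t_k = 5*k*(-k**2 - 10*k - 27)/(18*(k**3 + 10*k**2 + 27*k + 18)).
Verify: 5*(-3*k**2 - 23*k - 38)/(k**6 + 23*k**5 + 207*k**4 + 925*k**3 + 2144*k**2 + 2412*k + 1008) matches t_k.
Telescoping: Σ = s_(8) − s_(3) = -190/693 − (-55/216) = -325/16632.

Σ = -325/16632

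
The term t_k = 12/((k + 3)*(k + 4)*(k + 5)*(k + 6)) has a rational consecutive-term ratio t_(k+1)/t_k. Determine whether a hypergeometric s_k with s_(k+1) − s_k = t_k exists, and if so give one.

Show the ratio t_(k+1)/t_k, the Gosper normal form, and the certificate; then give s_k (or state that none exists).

s_k = k*(k**2 + 12*k + 47)/(15*(k + 3)*(k + 4)*(k + 5))

r(k) = (k + 3)/(k + 7) after simplifying.
Gosper form: A/B · C(k+1)/C(k) with A=k + 3, B=k + 7, C=1.
Need (k + 3)·f(k+1) − (k + 6)·f(k) = 1.
d = 3 from the (1,1,0) case.
Solve for f: f(k) = k*(k**2 + 12*k + 47)/180 (degree 3 ≤ 3).
Certificate R = B(k−1)f/C = k*(k + 6)*(k**2 + 12*k + 47)/180 gives s_k = k*(k**2 + 12*k + 47)/(15*(k + 3)*(k + 4)*(k + 5)).
Δs = 12/(k**4 + 18*k**3 + 119*k**2 + 342*k + 360), as required.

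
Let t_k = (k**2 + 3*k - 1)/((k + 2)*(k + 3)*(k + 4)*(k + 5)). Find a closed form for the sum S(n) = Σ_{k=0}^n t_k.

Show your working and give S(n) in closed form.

S(n) = (n**2 - 1)/(8*(n**2 + 8*n + 15))

t_(k+1)/t_k = (k + 2)*(3*k + (k + 1)**2 + 2)/((k + 6)*(k**2 + 3*k - 1)).
Factor: A=k + 2; B=k + 6; C=k**2 + 3*k - 1.
Set up (k + 2)·f(k+1) − (k + 5)·f(k) − (k**2 + 3*k - 1) = 0.
d = 3 from the (1,1,2) case.
Coefficient equations give f(k) = k*(k - 2)*(k + 3)/8.
Get s_k = R·t_k = k*(k - 2)/(8*(k**2 + 6*k + 8)) with R(k) = B(k−1)f(k)/C(k) = k*(k - 2)*(k + 3)*(k + 5)/(8*(k**2 + 3*k - 1)).
s_(k+1) − s_k = (k**2 + 3*k - 1)/(k**4 + 14*k**3 + 71*k**2 + 154*k + 120) = t_k.
Evaluate: s_(n+1) = (n**2 - 1)/(8*(n**2 + 8*n + 15)); subtract s_(0) = 0 ⇒ S(n) = (n**2 - 1)/(8*(n**2 + 8*n + 15)).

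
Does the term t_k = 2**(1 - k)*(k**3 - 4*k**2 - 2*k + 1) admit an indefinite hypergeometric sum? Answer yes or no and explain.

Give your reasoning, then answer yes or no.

Yes. s_k = 2**(2 - k)*k*(-k**2 + k + 1).

The ratio is (k**3 - k**2 - 7*k - 4)/(2*(k**3 - 4*k**2 - 2*k + 1)).
Take A(k)=1/2, B(k)=1, C(k)=k**3 - 4*k**2 - 2*k + 1.
Solve (1/2)·f(k+1) − (1)·f(k) = k**3 - 4*k**2 - 2*k + 1.
deg f ≤ 3 (via 0,0,3).
Solve for f: f(k) = -2*k*(k**2 - k - 1) (degree 3 ≤ 3).
So s_k = (B(k−1)f/C)·t_k = (-2*k*(k**2 - k - 1)/(k**3 - 4*k**2 - 2*k + 1))·t_k = 2**(2 - k)*k*(-k**2 + k + 1).
Verify: 2**(1 - k)*(k**3 - 4*k**2 - 2*k + 1) matches t_k.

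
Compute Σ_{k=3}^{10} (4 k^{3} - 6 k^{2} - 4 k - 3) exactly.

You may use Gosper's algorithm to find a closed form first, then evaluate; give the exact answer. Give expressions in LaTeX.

Σ = 9552

Ratio r(k) = (4*k**3 + 6*k**2 - 4*k - 9)/(4*k**3 - 6*k**2 - 4*k - 3).
Take A(k)=1, B(k)=1, C(k)=k**3 - 3*k**2/2 - k - 3/4.
Solve (1)·f(k+1) − (1)·f(k) = k**3 - 3*k**2/2 - k - 3/4.
Bound: deg f ≤ 4.
Coefficient equations give f(k) = k*(k**3 - 4*k**2 + 2*k - 2)/4.
Get s_k = R·t_k = k*(k**3 - 4*k**2 + 2*k - 2) with R(k) = B(k−1)f(k)/C(k) = k*(k**3 - 4*k**2 + 2*k - 2)/(4*k**3 - 6*k**2 - 4*k - 3).
Δs = 4*k**3 - 6*k**2 - 4*k - 3, as required.
Telescoping: Σ = s_(11) − s_(3) = 9537 − (-15) = 9552.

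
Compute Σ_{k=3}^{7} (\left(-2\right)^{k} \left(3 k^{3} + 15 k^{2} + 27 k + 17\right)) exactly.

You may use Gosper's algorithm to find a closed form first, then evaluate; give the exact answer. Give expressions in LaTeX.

Σ = -187136

t_(k+1)/t_k = 2*(-3*k**3 - 24*k**2 - 66*k - 62)/(3*k**3 + 15*k**2 + 27*k + 17).
Factor: A=-2; B=1; C=k**3 + 5*k**2 + 9*k + 17/3.
Key eq: (-2)·f(k+1) = (1)·f(k) + (k**3 + 5*k**2 + 9*k + 17/3).
From deg A=0, deg B=0, deg C=3: d=3.
Solve for f: f(k) = -(k + 1)**3/3 (degree 3 ≤ 3).
Then R = B(k−1)f/C = -(k + 1)**3/(3*k**3 + 15*k**2 + 27*k + 17), so s_k = R(k)·t_k = (-2)**k*(-k**3 - 3*k**2 - 3*k - 1).
Δs = (-2)**k*(3*k**3 + 15*k**2 + 27*k + 17), as required.
Sum = s_(8) − s_(3); s_(8) = -186624, s_(3) = 512 ⇒ -187136.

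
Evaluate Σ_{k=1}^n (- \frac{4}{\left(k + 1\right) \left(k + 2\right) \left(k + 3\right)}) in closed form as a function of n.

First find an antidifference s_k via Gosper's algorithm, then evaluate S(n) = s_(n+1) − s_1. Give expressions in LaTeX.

S(n) = \frac{n \left(- n - 5\right)}{3 \left(n^{2} + 5 n + 6\right)}

Compute t_(k+1)/t_k: get (k + 1)/(k + 4).
Factor: A=k + 1; B=k + 4; C=1.
f must satisfy (k + 1)·f(k+1) − (k + 3)·f(k) = 1.
Degrees (1,1,0) ⇒ d ≤ 2.
Match coefficients ⇒ f(k) = k*(k + 3)/4.
R(k) = B(k−1)·f(k)/C(k) = k*(k + 3)**2/4; s_k = R·t_k = k*(-k - 3)/((k + 1)*(k + 2)).
s_(k+1) − s_k = -4/(k**3 + 6*k**2 + 11*k + 6) = t_k.
s_(n+1) = (-n**2 - 5*n - 4)/(n**2 + 5*n + 6) and s_(1) = -2/3, so S(n) = n*(-n - 5)/(3*(n**2 + 5*n + 6)).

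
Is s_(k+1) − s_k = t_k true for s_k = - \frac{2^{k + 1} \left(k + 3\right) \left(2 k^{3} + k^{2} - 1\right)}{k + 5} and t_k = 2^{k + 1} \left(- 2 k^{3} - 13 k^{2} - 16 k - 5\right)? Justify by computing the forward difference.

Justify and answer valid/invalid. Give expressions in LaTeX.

s_(k+1) = -2**(k + 2)*(k + 4)*(2*(k + 1)**3 + (k + 1)**2 - 1)/(k + 6)
s_(k+1) − s_k = 2**(k + 1)*(-2*k**5 - 31*k**4 - 177*k**3 - 411*k**2 - 365*k - 98)/(k**2 + 11*k + 30)
(s_(k+1) − s_k) − t_k = 2**(k + 2)*(2*k**4 + 21*k**3 + 80*k**2 + 85*k + 26)/(k**2 + 11*k + 30)

Invalid: residual \frac{2^{k + 2} \left(2 k^{4} + 21 k^{3} + 80 k^{2} + 85 k + 26\right)}{k^{2} + 11 k + 30} ≠ 0.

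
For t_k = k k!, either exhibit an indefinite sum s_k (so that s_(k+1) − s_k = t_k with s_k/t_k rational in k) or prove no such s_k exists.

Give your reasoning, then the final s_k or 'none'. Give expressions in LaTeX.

Compute t_(k+1)/t_k: get (k + 1)**2/k.
So A=k + 1 and B=1, with C=k.
Key eq: (k + 1)·f(k+1) = (1)·f(k) + (k).
d = 0 from the (1,0,1) case.
Solve for f: f(k) = 1 (degree 0 ≤ 0).
So s_k = (B(k−1)f/C)·t_k = (1/k)·t_k = factorial(k).
Verify: k*factorial(k) matches t_k.

s_k = k!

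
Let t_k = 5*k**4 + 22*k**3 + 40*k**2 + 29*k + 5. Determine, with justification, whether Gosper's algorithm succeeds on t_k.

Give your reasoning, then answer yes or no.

r(k) = (5*k**4 + 42*k**3 + 136*k**2 + 195*k + 101)/(5*k**4 + 22*k**3 + 40*k**2 + 29*k + 5) after simplifying.
Factor: A=1; B=1; C=k**4 + 22*k**3/5 + 8*k**2 + 29*k/5 + 1.
Need (1)·f(k+1) − (1)·f(k) = k**4 + 22*k**3/5 + 8*k**2 + 29*k/5 + 1.
deg f ≤ 5 (via 0,0,4).
A polynomial solution: f(k) = k*(k**4 + 3*k**3 + 4*k**2 - 3)/5.
R(k) = B(k−1)·f(k)/C(k) = k*(k**4 + 3*k**3 + 4*k**2 - 3)/(5*k**4 + 22*k**3 + 40*k**2 + 29*k + 5); s_k = R·t_k = k*(k**4 + 3*k**3 + 4*k**2 - 3).
Verify: 5*k**4 + 22*k**3 + 40*k**2 + 29*k + 5 matches t_k.

Yes. s_k = k*(k**4 + 3*k**3 + 4*k**2 - 3).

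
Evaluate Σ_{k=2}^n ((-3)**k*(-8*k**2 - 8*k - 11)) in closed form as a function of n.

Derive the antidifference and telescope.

The ratio is 3*(-8*k**2 - 24*k - 27)/(8*k**2 + 8*k + 11).
Factor: A=-3; B=1; C=k**2 + k + 11/8.
Set up (-3)·f(k+1) − (1)·f(k) − (k**2 + k + 11/8) = 0.
deg f ≤ 2 (via 0,0,2).
Solving with deg f ≤ 2: f(k) = -(2*k**2 - k + 2)/8.
Get s_k = R·t_k = (-3)**k*(2*k**2 - k + 2) with R(k) = B(k−1)f(k)/C(k) = -(2*k**2 - k + 2)/(8*k**2 + 8*k + 11).
Verify: (-3)**k*(-8*k**2 - 8*k - 11) matches t_k.
Evaluate: s_(n+1) = (-3)**(n + 1)*(2*n**2 + 3*n + 3); subtract s_(2) = 72 ⇒ S(n) = -6*(-3)**n*n**2 - 9*(-3)**n*n - 9*(-3)**n - 72.

S(n) = -6*(-3)**n*n**2 - 9*(-3)**n*n - 9*(-3)**n - 72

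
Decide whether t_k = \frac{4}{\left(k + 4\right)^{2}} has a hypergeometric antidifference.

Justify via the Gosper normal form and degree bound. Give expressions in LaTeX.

r(k) = (k + 4)**2/(k + 5)**2 after simplifying.
Gosper form: A/B · C(k+1)/C(k) with A=k**2 + 8*k + 16, B=k**2 + 10*k + 25, C=1.
Need (k**2 + 8*k + 16)·f(k+1) − (k**2 + 8*k + 16)·f(k) = 1.
Bound: deg f ≤ 0.
Generic f = c0 gives residual -1; -1 = 0 cannot hold, so t_k is not Gosper-summable.

No — the linear system for f has no solution.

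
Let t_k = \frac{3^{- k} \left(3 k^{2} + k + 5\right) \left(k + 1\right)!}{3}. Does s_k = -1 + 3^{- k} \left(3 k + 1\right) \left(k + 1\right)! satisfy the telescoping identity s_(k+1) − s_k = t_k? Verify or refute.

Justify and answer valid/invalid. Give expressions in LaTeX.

Valid: the claim telescopes to t_k.

s_(k+1) = 3**(-k - 1)*(3*k + 4)*factorial(k + 2) - 1
s_(k+1) − s_k = (3*k**2 + k + 5)*factorial(k + 1)/(3*3**k)
(s_(k+1) − s_k) − t_k = 0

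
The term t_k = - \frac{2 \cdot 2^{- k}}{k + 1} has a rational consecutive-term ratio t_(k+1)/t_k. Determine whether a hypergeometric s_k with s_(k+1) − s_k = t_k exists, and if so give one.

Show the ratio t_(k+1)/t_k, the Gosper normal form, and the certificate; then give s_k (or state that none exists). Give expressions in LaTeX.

none (Gosper's algorithm certifies no s_k)

Compute t_(k+1)/t_k: get (k + 1)/(2*(k + 2)).
A = k/2 + 1/2, B = k + 2, C = 1.
Solve (k/2 + 1/2)·f(k+1) − (k + 1)·f(k) = 1.
Degrees (1,1,0) ⇒ d ≤ -1.
Bound -1 < 0, so the key equation has no polynomial solution.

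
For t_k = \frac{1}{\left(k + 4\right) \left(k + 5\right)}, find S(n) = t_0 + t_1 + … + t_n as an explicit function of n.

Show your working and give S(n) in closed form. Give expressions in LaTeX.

S(n) = \frac{n + 1}{4 \left(n + 5\right)}

Ratio r(k) = (k + 4)/(k + 6).
Normal form (A,B,C) = (k + 4, k + 6, 1).
Solve (k + 4)·f(k+1) − (k + 5)·f(k) = 1.
From deg A=1, deg B=1, deg C=0: d=1.
Coefficient equations give f(k) = k/4.
So s_k = (B(k−1)f/C)·t_k = (k*(k + 5)/4)·t_k = k/(4*(k + 4)).
s_(k+1) − s_k = 1/(k**2 + 9*k + 20) = t_k.
Evaluate: s_(n+1) = (n + 1)/(4*(n + 5)); subtract s_(0) = 0 ⇒ S(n) = (n + 1)/(4*(n + 5)).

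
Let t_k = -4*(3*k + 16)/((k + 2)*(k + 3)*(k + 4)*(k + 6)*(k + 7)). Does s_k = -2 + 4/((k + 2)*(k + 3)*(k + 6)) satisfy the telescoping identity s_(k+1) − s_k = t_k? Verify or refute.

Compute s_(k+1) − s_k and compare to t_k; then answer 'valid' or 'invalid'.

Valid — Δs_k = t_k.

s_(k+1) = -2 + 4/((k + 3)*(k + 4)*(k + 7))
s_(k+1) − s_k = 4*(-3*k - 16)/(k**5 + 22*k**4 + 185*k**3 + 740*k**2 + 1404*k + 1008)
(s_(k+1) − s_k) − t_k = 0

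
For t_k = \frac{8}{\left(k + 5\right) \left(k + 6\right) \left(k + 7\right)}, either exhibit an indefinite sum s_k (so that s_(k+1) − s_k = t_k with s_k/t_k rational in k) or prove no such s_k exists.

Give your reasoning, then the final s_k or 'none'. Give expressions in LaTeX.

Step 1: r(k) = (k + 5)/(k + 8).
Gosper form: A/B · C(k+1)/C(k) with A=k + 5, B=k + 8, C=1.
f must satisfy (k + 5)·f(k+1) − (k + 7)·f(k) = 1.
d = 2 from the (1,1,0) case.
Solve for f: f(k) = k*(k + 11)/60 (degree 2 ≤ 2).
R(k) = B(k−1)·f(k)/C(k) = k*(k + 7)*(k + 11)/60; s_k = R·t_k = 2*k*(k + 11)/(15*(k + 5)*(k + 6)).
s_(k+1) − s_k = 8/(k**3 + 18*k**2 + 107*k + 210) = t_k.

s_k = \frac{2 k \left(k + 11\right)}{15 \left(k + 5\right) \left(k + 6\right)}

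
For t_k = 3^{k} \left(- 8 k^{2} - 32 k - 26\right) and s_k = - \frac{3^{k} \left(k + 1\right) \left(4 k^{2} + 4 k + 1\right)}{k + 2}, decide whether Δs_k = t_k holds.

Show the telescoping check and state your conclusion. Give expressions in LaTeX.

s_(k+1) = -3**(k + 1)*(k + 2)*(4*k + 4*(k + 1)**2 + 5)/(k + 3)
s_(k+1) − s_k = 3**k*(-8*k**4 - 64*k**3 - 190*k**2 - 236*k - 105)/(k**2 + 5*k + 6)
(s_(k+1) − s_k) − t_k = 3**k*(8*k**3 + 44*k**2 + 86*k + 51)/(k**2 + 5*k + 6)

Invalid: residual \frac{3^{k} \left(8 k^{3} + 44 k^{2} + 86 k + 51\right)}{k^{2} + 5 k + 6} ≠ 0.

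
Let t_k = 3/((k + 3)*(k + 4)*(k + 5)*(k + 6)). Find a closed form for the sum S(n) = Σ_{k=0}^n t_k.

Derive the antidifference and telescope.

Step 1: r(k) = (k + 3)/(k + 7).
Gosper form: A/B · C(k+1)/C(k) with A=k + 3, B=k + 7, C=1.
Key eq: (k + 3)·f(k+1) = (k + 6)·f(k) + (1).
d = 3 from the (1,1,0) case.
Coefficient equations give f(k) = k*(k**2 + 12*k + 47)/180.
Certificate R = B(k−1)f/C = k*(k + 6)*(k**2 + 12*k + 47)/180 gives s_k = k*(k**2 + 12*k + 47)/(60*(k + 3)*(k + 4)*(k + 5)).
Check: Δs_k = 3/(k**4 + 18*k**3 + 119*k**2 + 342*k + 360). ✓
Telescope: S(n) = s_(n+1) − s_(0) = (n**3 + 15*n**2 + 74*n + 60)/(60*(n**3 + 15*n**2 + 74*n + 120)) − (0) = (n**3 + 15*n**2 + 74*n + 60)/(60*(n**3 + 15*n**2 + 74*n + 120)).

S(n) = (n**3 + 15*n**2 + 74*n + 60)/(60*(n**3 + 15*n**2 + 74*n + 120))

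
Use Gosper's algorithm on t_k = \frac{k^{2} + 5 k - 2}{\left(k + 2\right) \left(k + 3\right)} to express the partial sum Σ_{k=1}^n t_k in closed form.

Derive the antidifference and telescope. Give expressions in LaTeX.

S(n) = \frac{n \left(3 n + 1\right)}{3 \left(n + 3\right)}

Step 1: r(k) = (k + 2)*(5*k + (k + 1)**2 + 3)/((k + 4)*(k**2 + 5*k - 2)).
Factor: A=k + 2; B=k + 4; C=k**2 + 5*k - 2.
Set up (k + 2)·f(k+1) − (k + 3)·f(k) − (k**2 + 5*k - 2) = 0.
deg f ≤ 2 (via 1,1,2).
Coefficient equations give f(k) = k*(k - 2).
Get s_k = R·t_k = k*(k - 2)/(k + 2) with R(k) = B(k−1)f(k)/C(k) = k*(k - 2)*(k + 3)/(k**2 + 5*k - 2).
s_(k+1) − s_k = (k**2 + 5*k - 2)/(k**2 + 5*k + 6) = t_k.
Evaluate: s_(n+1) = (n**2 - 1)/(n + 3); subtract s_(1) = -1/3 ⇒ S(n) = n*(3*n + 1)/(3*(n + 3)).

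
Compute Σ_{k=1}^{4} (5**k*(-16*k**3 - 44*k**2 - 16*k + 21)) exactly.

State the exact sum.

Σ = -1221900

t_(k+1)/t_k = 5*(16*k**3 + 92*k**2 + 152*k + 55)/(16*k**3 + 44*k**2 + 16*k - 21).
Factor: A=5; B=1; C=k**3 + 11*k**2/4 + k - 21/16.
Need (5)·f(k+1) − (1)·f(k) = k**3 + 11*k**2/4 + k - 21/16.
Degrees (0,0,3) ⇒ d ≤ 3.
Solve for f: f(k) = (4*k**3 - 4*k**2 - k - 4)/16 (degree 3 ≤ 3).
Certificate R = B(k−1)f/C = (4*k**3 - 4*k**2 - k - 4)/((2*k - 1)*(2*k + 3)*(4*k + 7)) gives s_k = 5**k*(-4*k**3 + 4*k**2 + k + 4).
Δs = 5**k*(-16*k**3 - 44*k**2 - 16*k + 21), as required.
Σ_(k=1)^(4) t_k = s_(5) − s_(1) = -1221875 − (25) = -1221900.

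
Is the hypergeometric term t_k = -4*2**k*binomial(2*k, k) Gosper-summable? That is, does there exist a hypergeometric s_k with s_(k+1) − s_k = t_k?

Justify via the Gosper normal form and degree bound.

Step 1: r(k) = 4*(2*k + 1)/(k + 1).
A = 8*k + 4, B = k + 1, C = 1.
Solve (8*k + 4)·f(k+1) − (k)·f(k) = 1.
Degrees (1,1,0) ⇒ d ≤ -1.
deg f ≤ -1 is impossible — no certificate.

No — key equation has no polynomial f.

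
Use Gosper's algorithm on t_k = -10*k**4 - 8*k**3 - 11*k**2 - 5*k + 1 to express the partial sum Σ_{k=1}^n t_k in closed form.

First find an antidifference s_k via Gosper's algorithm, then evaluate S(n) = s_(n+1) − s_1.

t_(k+1)/t_k = (10*k**4 + 48*k**3 + 95*k**2 + 91*k + 33)/(10*k**4 + 8*k**3 + 11*k**2 + 5*k - 1).
Normal form (A,B,C) = (1, 1, k**4 + 4*k**3/5 + 11*k**2/10 + k/2 - 1/10).
Need (1)·f(k+1) − (1)·f(k) = k**4 + 4*k**3/5 + 11*k**2/10 + k/2 - 1/10.
From deg A=0, deg B=0, deg C=4: d=5.
Coefficient equations give f(k) = k*(2*k**4 - 3*k**3 + 3*k**2 - k - 2)/10.
So s_k = (B(k−1)f/C)·t_k = (k*(2*k**4 - 3*k**3 + 3*k**2 - k - 2)/(10*k**4 + 8*k**3 + 11*k**2 + 5*k - 1))·t_k = k*(-2*k**4 + 3*k**3 - 3*k**2 + k + 2).
Verify: -10*k**4 - 8*k**3 - 11*k**2 - 5*k + 1 matches t_k.
Telescope: S(n) = s_(n+1) − s_(1) = -2*n**5 - 7*n**4 - 11*n**3 - 10*n**2 - 3*n + 1 − (1) = n*(-2*n**4 - 7*n**3 - 11*n**2 - 10*n - 3).

S(n) = n*(-2*n**4 - 7*n**3 - 11*n**2 - 10*n - 3)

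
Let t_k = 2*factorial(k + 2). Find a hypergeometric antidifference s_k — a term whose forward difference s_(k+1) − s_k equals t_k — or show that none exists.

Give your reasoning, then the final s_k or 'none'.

t_(k+1)/t_k = k + 3.
Factor: A=k + 3; B=1; C=1.
Key eq: (k + 3)·f(k+1) = (1)·f(k) + (1).
Bound: deg f ≤ -1.
Bound -1 < 0, so the key equation has no polynomial solution.

none — t_k is not Gosper-summable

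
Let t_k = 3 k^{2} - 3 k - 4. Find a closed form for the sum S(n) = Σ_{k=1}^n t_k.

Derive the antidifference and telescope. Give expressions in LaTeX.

S(n) = n \left(n^{2} - 5\right)

Compute t_(k+1)/t_k: get (3*k**2 + 3*k - 4)/(3*k**2 - 3*k - 4).
Factor: A=1; B=1; C=k**2 - k - 4/3.
Key eq: (1)·f(k+1) = (1)·f(k) + (k**2 - k - 4/3).
deg f ≤ 3 (via 0,0,2).
Solve for f: f(k) = k*(k**2 - 3*k - 2)/3 (degree 3 ≤ 3).
Then R = B(k−1)f/C = k*(k**2 - 3*k - 2)/(3*k**2 - 3*k - 4), so s_k = R(k)·t_k = k*(k**2 - 3*k - 2).
Δs = 3*k**2 - 3*k - 4, as required.
Telescope: S(n) = s_(n+1) − s_(1) = n**3 - 5*n - 4 − (-4) = n*(n**2 - 5).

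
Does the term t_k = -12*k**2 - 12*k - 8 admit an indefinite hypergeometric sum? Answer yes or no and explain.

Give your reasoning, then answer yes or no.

t_(k+1)/t_k = (3*k**2 + 9*k + 8)/(3*k**2 + 3*k + 2).
So A=1 and B=1, with C=k**2 + k + 2/3.
Solve (1)·f(k+1) − (1)·f(k) = k**2 + k + 2/3.
deg f ≤ 3 (via 0,0,2).
Solving with deg f ≤ 3: f(k) = k*(k**2 + 1)/3.
Get s_k = R·t_k = 4*k*(-k**2 - 1) with R(k) = B(k−1)f(k)/C(k) = k*(k**2 + 1)/(3*k**2 + 3*k + 2).
Δs = -12*k**2 - 12*k - 8, as required.

Yes. s_k = 4*k*(-k**2 - 1).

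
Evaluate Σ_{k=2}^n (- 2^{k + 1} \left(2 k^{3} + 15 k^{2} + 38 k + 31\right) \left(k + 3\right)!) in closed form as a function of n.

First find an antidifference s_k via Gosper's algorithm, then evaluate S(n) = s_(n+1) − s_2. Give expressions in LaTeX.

S(n) = - 4 \cdot 2^{n} n^{2} \left(n + 4\right)! - 16 \cdot 2^{n} n \left(n + 4\right)! - 16 \cdot 2^{n} \left(n + 4\right)! + 8640

Step 1: r(k) = 2*(2*k**4 + 29*k**3 + 158*k**2 + 382*k + 344)/(2*k**3 + 15*k**2 + 38*k + 31).
Normal form (A,B,C) = (2*k + 8, 1, k**3 + 15*k**2/2 + 19*k + 31/2).
Need (2*k + 8)·f(k+1) − (1)·f(k) = k**3 + 15*k**2/2 + 19*k + 31/2.
Degrees (1,0,3) ⇒ d ≤ 2.
A polynomial solution: f(k) = (k + 1)**2/2.
Certificate R = B(k−1)f/C = (k + 1)**2/(2*k**3 + 15*k**2 + 38*k + 31) gives s_k = -2**(k + 1)*(k + 1)**2*factorial(k + 3).
Δs = -2**(k + 1)*(2*k**3 + 15*k**2 + 38*k + 31)*factorial(k + 3), as required.
Telescope: S(n) = s_(n+1) − s_(2) = -2**(n + 2)*(n + 2)**2*factorial(n + 4) − (-8640) = -4*2**n*n**2*factorial(n + 4) - 16*2**n*n*factorial(n + 4) - 16*2**n*factorial(n + 4) + 8640.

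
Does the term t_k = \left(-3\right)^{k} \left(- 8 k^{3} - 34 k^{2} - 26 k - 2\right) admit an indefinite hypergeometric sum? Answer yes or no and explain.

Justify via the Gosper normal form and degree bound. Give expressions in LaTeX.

The ratio is 3*(-4*k**3 - 29*k**2 - 59*k - 35)/(4*k**3 + 17*k**2 + 13*k + 1).
Gosper form: A/B · C(k+1)/C(k) with A=-3, B=1, C=k**3 + 17*k**2/4 + 13*k/4 + 1/4.
f must satisfy (-3)·f(k+1) − (1)·f(k) = k**3 + 17*k**2/4 + 13*k/4 + 1/4.
d = 3 from the (0,0,3) case.
Coefficient equations give f(k) = -(2*k**3 + 4*k**2 - 4*k - 1)/8.
Certificate R = B(k−1)f/C = -(2*k**3 + 4*k**2 - 4*k - 1)/(2*(4*k**3 + 17*k**2 + 13*k + 1)) gives s_k = (-3)**k*(2*k**3 + 4*k**2 - 4*k - 1).
s_(k+1) − s_k = (-3)**k*(-8*k**3 - 34*k**2 - 26*k - 2) = t_k.

Yes. s_k = \left(-3\right)^{k} \left(2 k^{3} + 4 k^{2} - 4 k - 1\right).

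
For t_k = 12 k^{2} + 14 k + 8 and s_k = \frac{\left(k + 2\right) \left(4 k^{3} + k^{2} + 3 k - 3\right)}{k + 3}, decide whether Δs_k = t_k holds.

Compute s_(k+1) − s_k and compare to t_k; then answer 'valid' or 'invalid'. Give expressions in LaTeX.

Invalid: residual \frac{- 8 k^{3} - 49 k^{2} - 47 k - 27}{k^{2} + 7 k + 12} ≠ 0.

s_(k+1) = (k + 3)*(3*k + 4*(k + 1)**3 + (k + 1)**2)/(k + 4)
s_(k+1) − s_k = 3*(4*k**4 + 30*k**3 + 67*k**2 + 59*k + 23)/(k**2 + 7*k + 12)
(s_(k+1) − s_k) − t_k = (-8*k**3 - 49*k**2 - 47*k - 27)/(k**2 + 7*k + 12)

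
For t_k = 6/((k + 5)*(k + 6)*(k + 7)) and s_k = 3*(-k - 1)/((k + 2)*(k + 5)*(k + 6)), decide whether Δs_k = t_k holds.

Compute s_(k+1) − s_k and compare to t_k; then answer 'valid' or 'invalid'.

s_(k+1) = 3*(-k - 2)/((k + 3)*(k + 6)*(k + 7))
s_(k+1) − s_k = 3*(2*k**2 + 7*k + 1)/(k**5 + 23*k**4 + 203*k**3 + 853*k**2 + 1692*k + 1260)
(s_(k+1) − s_k) − t_k = 3*(-3*k - 11)/(k**5 + 23*k**4 + 203*k**3 + 853*k**2 + 1692*k + 1260)

Invalid: residual 3*(-3*k - 11)/(k**5 + 23*k**4 + 203*k**3 + 853*k**2 + 1692*k + 1260) ≠ 0.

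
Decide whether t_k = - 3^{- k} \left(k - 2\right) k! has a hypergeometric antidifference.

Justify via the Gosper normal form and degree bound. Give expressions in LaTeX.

Yes. s_k = - 3^{1 - k} k!.

Step 1: r(k) = (k**2 - 1)/(3*(k - 2)).
Factor: A=k/3 + 1/3; B=1; C=k - 2.
f must satisfy (k/3 + 1/3)·f(k+1) − (1)·f(k) = k - 2.
Degrees (1,0,1) ⇒ d ≤ 0.
Solve for f: f(k) = 3 (degree 0 ≤ 0).
Get s_k = R·t_k = -3**(1 - k)*factorial(k) with R(k) = B(k−1)f(k)/C(k) = 3/(k - 2).
Check: Δs_k = -(k - 2)*factorial(k)/3**k. ✓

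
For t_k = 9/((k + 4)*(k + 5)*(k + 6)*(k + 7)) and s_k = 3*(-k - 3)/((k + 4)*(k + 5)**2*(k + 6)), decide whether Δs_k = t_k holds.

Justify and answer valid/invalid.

s_(k+1) = 3*(-k - 4)/((k + 5)*(k + 6)**2*(k + 7))
s_(k+1) − s_k = 3*(3*k**2 + 25*k + 46)/(k**6 + 33*k**5 + 451*k**4 + 3267*k**3 + 13228*k**2 + 28380*k + 25200)
(s_(k+1) − s_k) − t_k = 12*(-2*k - 11)/(k**6 + 33*k**5 + 451*k**4 + 3267*k**3 + 13228*k**2 + 28380*k + 25200)

Invalid: residual 12*(-2*k - 11)/(k**6 + 33*k**5 + 451*k**4 + 3267*k**3 + 13228*k**2 + 28380*k + 25200) ≠ 0.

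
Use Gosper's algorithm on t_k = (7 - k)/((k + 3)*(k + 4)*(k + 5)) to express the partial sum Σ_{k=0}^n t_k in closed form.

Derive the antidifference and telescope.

Compute t_(k+1)/t_k: get (k - 6)*(k + 3)/((k - 7)*(k + 6)).
A = k + 3, B = k + 6, C = k - 7.
f must satisfy (k + 3)·f(k+1) − (k + 5)·f(k) = k - 7.
Degrees (1,1,1) ⇒ d ≤ 2.
Coefficient equations give f(k) = -k*(k + 13)/6.
R(k) = B(k−1)·f(k)/C(k) = -k*(k + 5)*(k + 13)/(6*(k - 7)); s_k = R·t_k = k*(k + 13)/(6*(k + 3)*(k + 4)).
Check: Δs_k = (7 - k)/(k**3 + 12*k**2 + 47*k + 60). ✓
Telescope: S(n) = s_(n+1) − s_(0) = (n**2 + 15*n + 14)/(6*(n**2 + 9*n + 20)) − (0) = (n**2 + 15*n + 14)/(6*(n**2 + 9*n + 20)).

S(n) = (n**2 + 15*n + 14)/(6*(n**2 + 9*n + 20))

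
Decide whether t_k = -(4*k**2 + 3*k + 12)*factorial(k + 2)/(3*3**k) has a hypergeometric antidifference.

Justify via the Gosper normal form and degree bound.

Yes. s_k = -(4*k - 1)*factorial(k + 2)/3**k.

t_(k+1)/t_k = (k + 3)*(3*k + 4*(k + 1)**2 + 15)/(3*(4*k**2 + 3*k + 12)).
Gosper form: A/B · C(k+1)/C(k) with A=k/3 + 1, B=1, C=k**2 + 3*k/4 + 3.
Need (k/3 + 1)·f(k+1) − (1)·f(k) = k**2 + 3*k/4 + 3.
d = 1 from the (1,0,2) case.
Solving with deg f ≤ 1: f(k) = 3*(4*k - 1)/4.
R(k) = B(k−1)·f(k)/C(k) = 3*(4*k - 1)/(4*k**2 + 3*k + 12); s_k = R·t_k = -(4*k - 1)*factorial(k + 2)/3**k.
Check: Δs_k = -(4*k**2 + 3*k + 12)*factorial(k + 2)/(3*3**k). ✓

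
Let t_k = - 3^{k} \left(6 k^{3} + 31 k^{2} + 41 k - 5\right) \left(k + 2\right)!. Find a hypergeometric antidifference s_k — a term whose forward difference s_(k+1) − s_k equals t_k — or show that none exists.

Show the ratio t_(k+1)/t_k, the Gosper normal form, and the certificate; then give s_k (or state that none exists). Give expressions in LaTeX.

t_(k+1)/t_k = 3*(6*k**4 + 67*k**3 + 268*k**2 + 436*k + 219)/(6*k**3 + 31*k**2 + 41*k - 5).
Take A(k)=3*k + 9, B(k)=1, C(k)=k**3 + 31*k**2/6 + 41*k/6 - 5/6.
Key eq: (3*k + 9)·f(k+1) = (1)·f(k) + (k**3 + 31*k**2/6 + 41*k/6 - 5/6).
Bound: deg f ≤ 2.
A polynomial solution: f(k) = (2*k**2 + k - 4)/6.
Then R = B(k−1)f/C = (2*k**2 + k - 4)/(6*k**3 + 31*k**2 + 41*k - 5), so s_k = R(k)·t_k = -3**k*(2*k**2 + k - 4)*factorial(k + 2).
Verify: -3**k*(6*k**3 + 31*k**2 + 41*k - 5)*factorial(k + 2) matches t_k.

s_k = - 3^{k} \left(2 k^{2} + k - 4\right) \left(k + 2\right)!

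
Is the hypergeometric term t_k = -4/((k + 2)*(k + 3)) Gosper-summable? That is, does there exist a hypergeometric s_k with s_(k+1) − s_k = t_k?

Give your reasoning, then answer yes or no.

The ratio is (k + 2)/(k + 4).
Take A(k)=k + 2, B(k)=k + 4, C(k)=1.
Set up (k + 2)·f(k+1) − (k + 3)·f(k) − (1) = 0.
Bound: deg f ≤ 1.
A polynomial solution: f(k) = k/2.
Certificate R = B(k−1)f/C = k*(k + 3)/2 gives s_k = -2*k/(k + 2).
Check: Δs_k = -4/(k**2 + 5*k + 6). ✓

Yes. s_k = -2*k/(k + 2).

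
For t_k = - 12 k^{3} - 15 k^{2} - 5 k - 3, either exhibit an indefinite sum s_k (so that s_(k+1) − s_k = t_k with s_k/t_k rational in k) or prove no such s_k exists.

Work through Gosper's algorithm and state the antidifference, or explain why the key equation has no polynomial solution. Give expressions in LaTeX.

r(k) = (12*k**3 + 51*k**2 + 71*k + 35)/(12*k**3 + 15*k**2 + 5*k + 3) after simplifying.
So A=1 and B=1, with C=k**3 + 5*k**2/4 + 5*k/12 + 1/4.
f must satisfy (1)·f(k+1) − (1)·f(k) = k**3 + 5*k**2/4 + 5*k/12 + 1/4.
From deg A=0, deg B=0, deg C=3: d=4.
Solving with deg f ≤ 4: f(k) = k*(3*k**3 - k**2 - 2*k + 3)/12.
Get s_k = R·t_k = k*(-3*k**3 + k**2 + 2*k - 3) with R(k) = B(k−1)f(k)/C(k) = k*(3*k**3 - k**2 - 2*k + 3)/(12*k**3 + 15*k**2 + 5*k + 3).
Δs = -12*k**3 - 15*k**2 - 5*k - 3, as required.

s_k = k \left(- 3 k^{3} + k^{2} + 2 k - 3\right)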